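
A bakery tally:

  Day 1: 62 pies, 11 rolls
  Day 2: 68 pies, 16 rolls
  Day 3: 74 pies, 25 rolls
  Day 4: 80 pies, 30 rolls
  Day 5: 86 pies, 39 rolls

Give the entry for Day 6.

For the pies, +6 each step: 62, 68, 74, 80, 86 → 92.
Rolls — alternating steps +5, +9, +5, +9, …: 11, 16, 25, 30, 39 → 44.
Putting it together: 92 pies, 44 rolls.

92 pies, 44 rolls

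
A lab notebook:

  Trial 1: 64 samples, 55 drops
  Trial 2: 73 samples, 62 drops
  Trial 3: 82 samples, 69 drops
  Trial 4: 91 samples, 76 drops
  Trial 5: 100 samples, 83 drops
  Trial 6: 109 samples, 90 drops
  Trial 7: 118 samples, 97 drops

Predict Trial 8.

Samples: 64, 73, 82, 91, 100, 109, 118 → 127 (+9 each step).
For the drops, +7 each step: 55, 62, 69, 76, 83, 90, 97 → 104.
So the next row is 127 samples, 104 drops.

127 samples, 104 drops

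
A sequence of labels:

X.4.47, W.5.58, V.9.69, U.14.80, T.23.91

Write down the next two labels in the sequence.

S.37.102, R.60.113

Letter: letters move back 1 place in the alphabet; X, W, V, U, T → S → R.
Second component — each term is the sum of the two before it: 4, 5, 9, 14, 23 → 37 → 60.
Third component: 47, 58, 69, 80, 91 → 102 → 113 (+11 each step).
Putting the parts together: S.37.102 and then R.60.113.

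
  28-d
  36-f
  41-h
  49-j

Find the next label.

54-l

For the first component, alternating steps +8, +5, +8, +5, …: 28, 36, 41, 49 → 54.
Letter — letters move forward 2 places in the alphabet: d, f, h, j → l.
Combining the parts gives 54-l.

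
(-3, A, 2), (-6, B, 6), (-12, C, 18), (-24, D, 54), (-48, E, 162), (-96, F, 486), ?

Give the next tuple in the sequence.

(-192, G, 1458)

First entry: ×2 each step, so -3, -6, -12, -24, -48, -96 → -192.
For the letter, letters move forward 1 place in the alphabet: A, B, C, D, E, F → G.
Third entry: 2, 6, 18, 54, 162, 486 → 1458 (×3 each step).
Combining the parts gives (-192, G, 1458).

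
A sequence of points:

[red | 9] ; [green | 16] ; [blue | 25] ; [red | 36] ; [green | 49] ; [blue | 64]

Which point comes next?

[red | 81]

Colour — repeats red → green → blue: red, green, blue, red, green, blue → red.
Second coordinate: perfect squares: 3², 4², 5², …; 9, 16, 25, 36, 49, 64 → 81.
Putting it together: [red | 81].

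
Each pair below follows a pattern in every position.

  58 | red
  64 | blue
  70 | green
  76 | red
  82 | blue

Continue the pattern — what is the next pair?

88 | green

First component: +6 each step; 58, 64, 70, 76, 82 → 88.
Colour: repeats red → blue → green, so red, blue, green, red, blue → green.
Putting it together: 88 | green.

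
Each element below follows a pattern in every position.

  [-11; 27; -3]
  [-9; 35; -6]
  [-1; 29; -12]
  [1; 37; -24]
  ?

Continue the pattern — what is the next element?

[9; 31; -48]

First coordinate: alternating steps +2, +8, +2, +8, …, so -11, -9, -1, 1 → 9.
Second coordinate: alternating steps +8, −6, +8, −6, …; 27, 35, 29, 37 → 31.
Third coordinate goes -3, -6, -12, -24 → -48 (×2 each step).
Putting it together: [9; 31; -48].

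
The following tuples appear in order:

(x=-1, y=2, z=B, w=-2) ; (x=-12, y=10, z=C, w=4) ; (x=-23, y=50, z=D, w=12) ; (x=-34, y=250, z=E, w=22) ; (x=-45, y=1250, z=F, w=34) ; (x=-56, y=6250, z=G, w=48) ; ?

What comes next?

X goes -1, -12, -23, -34, -45, -56 → -67 (−11 each step).
For the y, ×5 each step: 2, 10, 50, 250, 1250, 6250 → 31250.
Z: letters move forward 1 place in the alphabet, so B, C, D, E, F, G → H.
W — differences are 6, 8, 10, … (increasing by 2 each time): -2, 4, 12, 22, 34, 48 → 64.
Combining the parts gives (x=-67, y=31250, z=H, w=64).

(x=-67, y=31250, z=H, w=64)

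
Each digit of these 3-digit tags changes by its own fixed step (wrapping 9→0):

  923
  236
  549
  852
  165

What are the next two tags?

478, 781

First digit — +3 each step, mod 10: 9, 2, 5, 8, 1 → 4 → 7.
For the second digit, +1 each step, mod 10: 2, 3, 4, 5, 6 → 7 → 8.
Third digit: +3 each step, mod 10; 3, 6, 9, 2, 5 → 8 → 1.
So the next two tags are 478 and 781.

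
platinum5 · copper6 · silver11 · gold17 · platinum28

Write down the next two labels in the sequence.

Metal: platinum, copper, silver, gold, platinum → copper → silver (repeats platinum → copper → silver → gold).
Second component: each term is the sum of the two before it, so 5, 6, 11, 17, 28 → 45 → 73.
So the next two labels are copper45 and silver73.

copper45, silver73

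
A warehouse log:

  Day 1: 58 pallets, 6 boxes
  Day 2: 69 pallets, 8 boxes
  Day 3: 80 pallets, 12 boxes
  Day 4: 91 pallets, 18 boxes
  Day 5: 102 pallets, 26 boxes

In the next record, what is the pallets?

Pallets — +11 each step: 58, 69, 80, 91, 102 → 113.

113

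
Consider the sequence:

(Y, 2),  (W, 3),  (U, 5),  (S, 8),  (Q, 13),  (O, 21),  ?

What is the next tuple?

(M, 34)

Letter: Y, W, U, S, Q, O → M (letters move back 2 places in the alphabet).
Second coordinate: each term is the sum of the two before it; 2, 3, 5, 8, 13, 21 → 34.
Putting it together: (M, 34).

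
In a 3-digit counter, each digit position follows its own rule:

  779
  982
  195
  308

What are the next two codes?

511 then 724

First digit: +2 each step, mod 10, so 7, 9, 1, 3 → 5 → 7.
Second digit — +1 each step, mod 10: 7, 8, 9, 0 → 1 → 2.
Third digit: +3 each step, mod 10, so 9, 2, 5, 8 → 1 → 4.
So the next two codes are 511 and 724.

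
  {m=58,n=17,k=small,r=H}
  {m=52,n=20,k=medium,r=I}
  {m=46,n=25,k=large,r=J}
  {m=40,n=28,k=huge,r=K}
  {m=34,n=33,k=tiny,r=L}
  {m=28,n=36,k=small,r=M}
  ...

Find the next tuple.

{m=22,n=41,k=medium,r=N}

M goes 58, 52, 46, 40, 34, 28 → 22 (−6 each step).
N: alternating steps +3, +5, +3, +5, …, so 17, 20, 25, 28, 33, 36 → 41.
K goes small, medium, large, huge, tiny, small → medium (repeats small → medium → large → huge → tiny).
R: letters move forward 1 place in the alphabet; H, I, J, K, L, M → N.
Putting it together: {m=22,n=41,k=medium,r=N}.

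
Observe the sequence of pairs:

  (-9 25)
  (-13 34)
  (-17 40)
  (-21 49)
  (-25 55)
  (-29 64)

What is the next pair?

For the first slot, −4 each step: -9, -13, -17, -21, -25, -29 → -33.
Second slot goes 25, 34, 40, 49, 55, 64 → 70 (alternating steps +9, +6, +9, +6, …).
So the next pair is (-33 70).

(-33 70)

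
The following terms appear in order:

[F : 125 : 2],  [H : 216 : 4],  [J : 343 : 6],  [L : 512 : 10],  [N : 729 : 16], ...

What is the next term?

For the letter, letters move forward 2 places in the alphabet: F, H, J, L, N → P.
Second component: 125, 216, 343, 512, 729 → 1000 (perfect cubes: 5³, 6³, 7³, …).
Third component goes 2, 4, 6, 10, 16 → 26 (each term is the sum of the two before it).
So the next term is [P : 1000 : 26].

[P : 1000 : 26]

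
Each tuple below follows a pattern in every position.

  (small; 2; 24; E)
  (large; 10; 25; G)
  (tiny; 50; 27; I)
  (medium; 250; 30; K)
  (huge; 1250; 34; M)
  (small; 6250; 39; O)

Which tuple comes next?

(large; 31250; 45; Q)

Size: repeats small → large → tiny → medium → huge; small, large, tiny, medium, huge, small → large.
Second value goes 2, 10, 50, 250, 1250, 6250 → 31250 (×5 each step).
Third value: differences are 1, 2, 3, … (increasing by 1 each time), so 24, 25, 27, 30, 34, 39 → 45.
Letter — letters move forward 2 places in the alphabet: E, G, I, K, M, O → Q.
Putting it together: (large; 31250; 45; Q).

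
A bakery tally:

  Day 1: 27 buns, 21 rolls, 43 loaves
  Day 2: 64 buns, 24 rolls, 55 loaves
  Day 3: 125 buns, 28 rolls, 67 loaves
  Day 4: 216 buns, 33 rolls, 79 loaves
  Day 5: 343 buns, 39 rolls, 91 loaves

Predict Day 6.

Buns: 27, 64, 125, 216, 343 → 512 (perfect cubes: 3³, 4³, 5³, …).
Rolls — differences are 3, 4, 5, … (increasing by 1 each time): 21, 24, 28, 33, 39 → 46.
Loaves goes 43, 55, 67, 79, 91 → 103 (+12 each step).
Combining the parts gives 512 buns, 46 rolls, 103 loaves.

512 buns, 46 rolls, 103 loaves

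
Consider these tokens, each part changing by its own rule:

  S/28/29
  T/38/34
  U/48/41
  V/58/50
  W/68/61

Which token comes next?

For the letter, letters move forward 1 place in the alphabet: S, T, U, V, W → X.
Second component: +10 each step, so 28, 38, 48, 58, 68 → 78.
Third component: differences are 5, 7, 9, … (increasing by 2 each time), so 29, 34, 41, 50, 61 → 74.
Combining the parts gives X/78/74.

X/78/74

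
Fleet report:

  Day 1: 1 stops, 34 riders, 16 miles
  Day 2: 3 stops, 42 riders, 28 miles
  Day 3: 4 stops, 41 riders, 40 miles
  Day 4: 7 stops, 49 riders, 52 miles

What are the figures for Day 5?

Stops: each term is the sum of the two before it, so 1, 3, 4, 7 → 11.
Riders: alternating steps +8, −1, +8, −1, …; 34, 42, 41, 49 → 48.
Miles — +12 each step: 16, 28, 40, 52 → 64.
Combining the parts gives 11 stops, 48 riders, 64 miles.

11 stops, 48 riders, 64 miles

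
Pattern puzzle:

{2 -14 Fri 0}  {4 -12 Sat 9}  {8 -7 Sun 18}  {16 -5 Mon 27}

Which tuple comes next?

First part goes 2, 4, 8, 16 → 32 (×2 each step).
For the second part, alternating steps +2, +5, +2, +5, …: -14, -12, -7, -5 → 0.
Day goes Fri, Sat, Sun, Mon → Tue (runs through the weekdays Mon→Sun).
For the fourth part, +9 each step: 0, 9, 18, 27 → 36.
Putting it together: {32 0 Tue 36}.

{32 0 Tue 36}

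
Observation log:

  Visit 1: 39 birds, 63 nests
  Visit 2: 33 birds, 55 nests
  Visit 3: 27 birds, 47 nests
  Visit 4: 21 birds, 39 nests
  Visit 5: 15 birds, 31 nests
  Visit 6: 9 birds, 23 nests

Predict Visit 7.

3 birds, 15 nests

Birds: −6 each step, so 39, 33, 27, 21, 15, 9 → 3.
For the nests, −8 each step: 63, 55, 47, 39, 31, 23 → 15.
Combining the parts gives 3 birds, 15 nests.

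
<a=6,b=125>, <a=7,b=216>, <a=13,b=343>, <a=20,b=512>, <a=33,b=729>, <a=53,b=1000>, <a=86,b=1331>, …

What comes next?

A: 6, 7, 13, 20, 33, 53, 86 → 139 (each term is the sum of the two before it).
B: perfect cubes: 5³, 6³, 7³, …, so 125, 216, 343, 512, 729, 1000, 1331 → 1728.
Combining the parts gives <a=139,b=1728>.

<a=139,b=1728>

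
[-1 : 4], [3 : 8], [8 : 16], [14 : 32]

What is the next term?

First value: -1, 3, 8, 14 → 21 (differences are 4, 5, 6, … (increasing by 1 each time)).
Second value — ×2 each step: 4, 8, 16, 32 → 64.
Putting it together: [21 : 64].

[21 : 64]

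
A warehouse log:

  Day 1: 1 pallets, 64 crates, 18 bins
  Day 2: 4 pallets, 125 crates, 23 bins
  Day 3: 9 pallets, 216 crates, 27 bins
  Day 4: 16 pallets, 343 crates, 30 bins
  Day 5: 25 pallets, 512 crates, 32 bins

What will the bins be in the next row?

Pallets: 1, 4, 9, 16, 25 → 36 (perfect squares: 1², 2², 3², …).
Crates: perfect cubes: 4³, 5³, 6³, …, so 64, 125, 216, 343, 512 → 729.
Bins: 18, 23, 27, 30, 32 → 33 (differences are 5, 4, 3, … (decreasing by 1 each time)).

33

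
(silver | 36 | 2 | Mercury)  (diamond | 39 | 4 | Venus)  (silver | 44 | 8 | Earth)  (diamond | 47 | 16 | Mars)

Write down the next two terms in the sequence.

(silver | 52 | 32 | Jupiter), (diamond | 55 | 64 | Saturn)

Rank: alternates silver ↔ diamond, so silver, diamond, silver, diamond → silver → diamond.
Second value — alternating steps +3, +5, +3, +5, …: 36, 39, 44, 47 → 52 → 55.
Third value: 2, 4, 8, 16 → 32 → 64 (×2 each step).
Planet: runs through the planets Mercury→Neptune; Mercury, Venus, Earth, Mars → Jupiter → Saturn.
So the next two terms are (silver | 52 | 32 | Jupiter) and (diamond | 55 | 64 | Saturn).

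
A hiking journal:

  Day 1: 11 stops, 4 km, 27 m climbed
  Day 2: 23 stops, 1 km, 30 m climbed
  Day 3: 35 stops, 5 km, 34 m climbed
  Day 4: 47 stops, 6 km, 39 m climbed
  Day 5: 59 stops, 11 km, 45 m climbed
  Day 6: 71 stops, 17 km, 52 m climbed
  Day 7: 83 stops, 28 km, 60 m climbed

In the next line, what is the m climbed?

69

For the m climbed, differences are 3, 4, 5, … (increasing by 1 each time): 27, 30, 34, 39, 45, 52, 60 → 69.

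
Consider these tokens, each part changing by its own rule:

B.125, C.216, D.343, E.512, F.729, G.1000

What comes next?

H.1331

Letter: B, C, D, E, F, G → H (letters move forward 1 place in the alphabet).
Second component: perfect cubes: 5³, 6³, 7³, …, so 125, 216, 343, 512, 729, 1000 → 1331.
Putting it together: H.1331.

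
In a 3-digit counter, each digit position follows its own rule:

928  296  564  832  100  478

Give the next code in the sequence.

746

For the first digit, +3 each step, mod 10: 9, 2, 5, 8, 1, 4 → 7.
Second digit goes 2, 9, 6, 3, 0, 7 → 4 (−3 each step, mod 10).
Third digit: −2 each step, mod 10; 8, 6, 4, 2, 0, 8 → 6.
Combining the parts gives 746.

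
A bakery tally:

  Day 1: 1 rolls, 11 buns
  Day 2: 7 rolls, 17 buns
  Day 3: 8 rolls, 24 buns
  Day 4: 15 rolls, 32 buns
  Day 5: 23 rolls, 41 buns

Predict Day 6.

38 rolls, 51 buns

Rolls: 1, 7, 8, 15, 23 → 38 (each term is the sum of the two before it).
For the buns, differences are 6, 7, 8, … (increasing by 1 each time): 11, 17, 24, 32, 41 → 51.
Putting it together: 38 rolls, 51 buns.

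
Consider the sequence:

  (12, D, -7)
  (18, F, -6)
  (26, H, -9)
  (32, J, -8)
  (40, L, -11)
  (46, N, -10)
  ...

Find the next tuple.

First entry: 12, 18, 26, 32, 40, 46 → 54 (alternating steps +6, +8, +6, +8, …).
Letter goes D, F, H, J, L, N → P (letters move forward 2 places in the alphabet).
Third entry — alternating steps +1, −3, +1, −3, …: -7, -6, -9, -8, -11, -10 → -13.
Combining the parts gives (54, P, -13).

(54, P, -13)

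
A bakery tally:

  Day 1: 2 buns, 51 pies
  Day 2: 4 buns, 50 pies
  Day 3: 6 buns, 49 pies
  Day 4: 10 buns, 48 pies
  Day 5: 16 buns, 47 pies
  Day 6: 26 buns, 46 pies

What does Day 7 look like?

42 buns, 45 pies

Buns goes 2, 4, 6, 10, 16, 26 → 42 (each term is the sum of the two before it).
Pies — −1 each step: 51, 50, 49, 48, 47, 46 → 45.
Putting it together: 42 buns, 45 pies.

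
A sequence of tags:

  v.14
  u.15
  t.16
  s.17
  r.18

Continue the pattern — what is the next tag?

q.19

Letter: letters move back 1 place in the alphabet, so v, u, t, s, r → q.
Second component: +1 each step, so 14, 15, 16, 17, 18 → 19.
Putting it together: q.19.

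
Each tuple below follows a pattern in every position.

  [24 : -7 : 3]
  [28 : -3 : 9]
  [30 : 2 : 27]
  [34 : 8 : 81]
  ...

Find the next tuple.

First value: alternating steps +4, +2, +4, +2, …; 24, 28, 30, 34 → 36.
For the second value, differences are 4, 5, 6, … (increasing by 1 each time): -7, -3, 2, 8 → 15.
For the third value, ×3 each step: 3, 9, 27, 81 → 243.
So the next tuple is [36 : 15 : 243].

[36 : 15 : 243]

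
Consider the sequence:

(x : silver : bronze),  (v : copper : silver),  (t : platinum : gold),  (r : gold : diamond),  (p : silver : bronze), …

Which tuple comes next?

Letter — letters move back 2 places in the alphabet: x, v, t, r, p → n.
Metal goes silver, copper, platinum, gold, silver → copper (repeats silver → copper → platinum → gold).
Rank goes bronze, silver, gold, diamond, bronze → silver (repeats bronze → silver → gold → diamond).
So the next tuple is (n : copper : silver).

(n : copper : silver)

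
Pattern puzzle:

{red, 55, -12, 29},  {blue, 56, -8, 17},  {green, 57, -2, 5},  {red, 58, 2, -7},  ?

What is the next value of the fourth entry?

For the fourth entry, −12 each step: 29, 17, 5, -7 → -19.

-19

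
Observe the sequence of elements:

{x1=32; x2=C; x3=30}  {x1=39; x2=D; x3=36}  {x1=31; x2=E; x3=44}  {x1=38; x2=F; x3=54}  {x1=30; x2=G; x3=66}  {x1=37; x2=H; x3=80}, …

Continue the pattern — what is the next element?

{x1=29; x2=I; x3=96}

X1 — alternating steps +7, −8, +7, −8, …: 32, 39, 31, 38, 30, 37 → 29.
X2 goes C, D, E, F, G, H → I (letters move forward 1 place in the alphabet).
X3: differences are 6, 8, 10, … (increasing by 2 each time), so 30, 36, 44, 54, 66, 80 → 96.
So the next element is {x1=29; x2=I; x3=96}.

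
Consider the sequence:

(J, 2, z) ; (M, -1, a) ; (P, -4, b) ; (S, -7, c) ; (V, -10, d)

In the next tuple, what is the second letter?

e

Second letter: z, a, b, c, d → e (letters move forward 1 place in the alphabet, wrapping Z→A).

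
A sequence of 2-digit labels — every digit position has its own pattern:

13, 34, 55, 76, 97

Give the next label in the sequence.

First digit: +2 each step, mod 10; 1, 3, 5, 7, 9 → 1.
Second digit goes 3, 4, 5, 6, 7 → 8 (+1 each step, mod 10).
So the next label is 18.

18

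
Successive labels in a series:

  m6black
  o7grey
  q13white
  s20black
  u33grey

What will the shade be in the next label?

white

Letter: letters move forward 2 places in the alphabet; m, o, q, s, u → w.
Second component: each term is the sum of the two before it, so 6, 7, 13, 20, 33 → 53.
Shade: repeats black → grey → white, so black, grey, white, black, grey → white.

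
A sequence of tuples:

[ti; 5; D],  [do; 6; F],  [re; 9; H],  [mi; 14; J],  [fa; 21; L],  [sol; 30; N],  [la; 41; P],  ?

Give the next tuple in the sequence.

Note: ti, do, re, mi, fa, sol, la → ti (runs through the solfège scale do→ti).
For the second value, differences are 1, 3, 5, … (increasing by 2 each time): 5, 6, 9, 14, 21, 30, 41 → 54.
Letter: letters move forward 2 places in the alphabet; D, F, H, J, L, N, P → R.
Combining the parts gives [ti; 54; R].

[ti; 54; R]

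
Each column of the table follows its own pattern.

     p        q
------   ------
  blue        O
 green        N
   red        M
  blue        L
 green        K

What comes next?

red  J

Column p: repeats blue → green → red, so blue, green, red, blue, green → red.
Column q: letters move back 1 place in the alphabet; O, N, M, L, K → J.
Combining the parts gives red  J.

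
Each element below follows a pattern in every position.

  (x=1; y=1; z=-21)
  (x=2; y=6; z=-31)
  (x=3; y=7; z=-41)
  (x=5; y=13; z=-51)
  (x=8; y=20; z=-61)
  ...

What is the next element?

(x=13; y=33; z=-71)

X: 1, 2, 3, 5, 8 → 13 (each term is the sum of the two before it).
Y — each term is the sum of the two before it: 1, 6, 7, 13, 20 → 33.
For the z, −10 each step: -21, -31, -41, -51, -61 → -71.
So the next element is (x=13; y=33; z=-71).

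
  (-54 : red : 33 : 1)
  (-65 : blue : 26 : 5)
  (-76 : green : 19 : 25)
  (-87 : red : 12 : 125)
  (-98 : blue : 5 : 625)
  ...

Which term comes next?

First entry: −11 each step, so -54, -65, -76, -87, -98 → -109.
Colour goes red, blue, green, red, blue → green (repeats red → blue → green).
Third entry: −7 each step, so 33, 26, 19, 12, 5 → -2.
Fourth entry: ×5 each step, so 1, 5, 25, 125, 625 → 3125.
So the next term is (-109 : green : -2 : 3125).

(-109 : green : -2 : 3125)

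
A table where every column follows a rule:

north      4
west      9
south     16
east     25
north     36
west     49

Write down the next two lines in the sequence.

south  64; east  81

For the direction, repeats north → west → south → east: north, west, south, east, north, west → south → east.
Second component: 4, 9, 16, 25, 36, 49 → 64 → 81 (perfect squares: 2², 3², 4², …).
Putting the parts together: south  64 and then east  81.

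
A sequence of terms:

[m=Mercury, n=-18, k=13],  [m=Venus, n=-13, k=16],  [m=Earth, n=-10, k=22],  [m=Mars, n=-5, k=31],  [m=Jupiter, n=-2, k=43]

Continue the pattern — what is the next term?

M: runs through the planets Mercury→Neptune; Mercury, Venus, Earth, Mars, Jupiter → Saturn.
N: alternating steps +5, +3, +5, +3, …; -18, -13, -10, -5, -2 → 3.
K goes 13, 16, 22, 31, 43 → 58 (differences are 3, 6, 9, … (increasing by 3 each time)).
Putting it together: [m=Saturn, n=3, k=58].

[m=Saturn, n=3, k=58]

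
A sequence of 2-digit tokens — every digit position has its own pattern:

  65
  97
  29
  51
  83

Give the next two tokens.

15 then 47

For the first digit, +3 each step, mod 10: 6, 9, 2, 5, 8 → 1 → 4.
Second digit: 5, 7, 9, 1, 3 → 5 → 7 (+2 each step, mod 10).
So the next two tokens are 15 and 47.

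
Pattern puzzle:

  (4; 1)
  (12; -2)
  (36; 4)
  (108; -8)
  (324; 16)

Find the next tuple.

For the first part, ×3 each step: 4, 12, 36, 108, 324 → 972.
Second part — ×(-2) each step: 1, -2, 4, -8, 16 → -32.
Combining the parts gives (972; -32).

(972; -32)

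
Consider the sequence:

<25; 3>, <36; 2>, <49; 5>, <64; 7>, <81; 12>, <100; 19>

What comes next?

<121; 31>

For the first part, perfect squares: 5², 6², 7², …: 25, 36, 49, 64, 81, 100 → 121.
Second part goes 3, 2, 5, 7, 12, 19 → 31 (each term is the sum of the two before it).
Putting it together: <121; 31>.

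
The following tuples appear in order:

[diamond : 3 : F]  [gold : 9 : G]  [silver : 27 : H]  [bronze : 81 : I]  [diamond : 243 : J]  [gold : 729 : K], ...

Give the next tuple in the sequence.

[silver : 2187 : L]

Rank: repeats diamond → gold → silver → bronze; diamond, gold, silver, bronze, diamond, gold → silver.
Second value: ×3 each step; 3, 9, 27, 81, 243, 729 → 2187.
Letter: F, G, H, I, J, K → L (letters move forward 1 place in the alphabet).
So the next tuple is [silver : 2187 : L].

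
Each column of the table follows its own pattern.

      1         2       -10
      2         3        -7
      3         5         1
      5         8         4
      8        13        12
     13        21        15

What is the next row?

21  34  23

First component: each term is the sum of the two before it; 1, 2, 3, 5, 8, 13 → 21.
Second component — each term is the sum of the two before it: 2, 3, 5, 8, 13, 21 → 34.
Third component: -10, -7, 1, 4, 12, 15 → 23 (alternating steps +3, +8, +3, +8, …).
Putting it together: 21  34  23.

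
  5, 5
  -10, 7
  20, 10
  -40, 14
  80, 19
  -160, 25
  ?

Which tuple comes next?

First value — ×(-2) each step: 5, -10, 20, -40, 80, -160 → 320.
Second value: differences are 2, 3, 4, … (increasing by 1 each time), so 5, 7, 10, 14, 19, 25 → 32.
Putting it together: 320, 32.

320, 32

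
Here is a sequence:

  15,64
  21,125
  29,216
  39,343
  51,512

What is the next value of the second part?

Second part: 64, 125, 216, 343, 512 → 729 (perfect cubes: 4³, 5³, 6³, …).

729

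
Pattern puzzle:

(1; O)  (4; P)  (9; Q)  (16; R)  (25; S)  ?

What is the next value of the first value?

36

First value — perfect squares: 1², 2², 3², …: 1, 4, 9, 16, 25 → 36.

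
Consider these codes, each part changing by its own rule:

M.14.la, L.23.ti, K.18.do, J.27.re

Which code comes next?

I.22.mi

Letter goes M, L, K, J → I (letters move back 1 place in the alphabet).
Second component goes 14, 23, 18, 27 → 22 (alternating steps +9, −5, +9, −5, …).
Note: runs through the solfège scale do→ti, so la, ti, do, re → mi.
Combining the parts gives I.22.mi.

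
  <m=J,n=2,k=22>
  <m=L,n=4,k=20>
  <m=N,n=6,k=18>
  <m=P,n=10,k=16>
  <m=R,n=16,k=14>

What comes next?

M goes J, L, N, P, R → T (letters move forward 2 places in the alphabet).
N: each term is the sum of the two before it, so 2, 4, 6, 10, 16 → 26.
K — −2 each step: 22, 20, 18, 16, 14 → 12.
Putting it together: <m=T,n=26,k=12>.

<m=T,n=26,k=12>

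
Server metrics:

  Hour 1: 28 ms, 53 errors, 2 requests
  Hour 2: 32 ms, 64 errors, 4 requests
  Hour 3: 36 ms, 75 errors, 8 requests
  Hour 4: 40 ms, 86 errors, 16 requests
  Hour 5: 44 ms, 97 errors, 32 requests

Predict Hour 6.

For the ms, +4 each step: 28, 32, 36, 40, 44 → 48.
Errors: +11 each step; 53, 64, 75, 86, 97 → 108.
Requests — ×2 each step: 2, 4, 8, 16, 32 → 64.
So the next row is 48 ms, 108 errors, 64 requests.

48 ms, 108 errors, 64 requests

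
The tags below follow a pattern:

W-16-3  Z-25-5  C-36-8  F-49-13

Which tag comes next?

Letter: letters move forward 3 places in the alphabet, wrapping Z→A, so W, Z, C, F → I.
For the second component, perfect squares: 4², 5², 6², …: 16, 25, 36, 49 → 64.
Third component goes 3, 5, 8, 13 → 21 (each term is the sum of the two before it).
So the next tag is I-64-21.

I-64-21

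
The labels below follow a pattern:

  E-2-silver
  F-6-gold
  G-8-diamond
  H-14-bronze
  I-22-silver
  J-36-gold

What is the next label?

K-58-diamond

Letter: letters move forward 1 place in the alphabet; E, F, G, H, I, J → K.
Second component: each term is the sum of the two before it, so 2, 6, 8, 14, 22, 36 → 58.
Rank — repeats silver → gold → diamond → bronze: silver, gold, diamond, bronze, silver, gold → diamond.
Putting it together: K-58-diamond.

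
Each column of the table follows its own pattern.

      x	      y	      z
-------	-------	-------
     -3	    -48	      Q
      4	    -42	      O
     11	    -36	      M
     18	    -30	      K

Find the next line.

For the column x, +7 each step: -3, 4, 11, 18 → 25.
For the column y, +6 each step: -48, -42, -36, -30 → -24.
Column z goes Q, O, M, K → I (letters move back 2 places in the alphabet).
Putting it together: 25  -24  I.

25  -24  I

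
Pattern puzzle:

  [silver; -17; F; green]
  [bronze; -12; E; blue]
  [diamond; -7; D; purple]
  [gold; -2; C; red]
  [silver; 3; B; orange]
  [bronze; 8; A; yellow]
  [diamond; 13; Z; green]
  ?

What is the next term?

Rank: silver, bronze, diamond, gold, silver, bronze, diamond → gold (repeats silver → bronze → diamond → gold).
Second coordinate — +5 each step: -17, -12, -7, -2, 3, 8, 13 → 18.
Letter goes F, E, D, C, B, A, Z → Y (letters move back 1 place in the alphabet, wrapping A→Z).
Colour — repeats green → blue → purple → red → orange → yellow: green, blue, purple, red, orange, yellow, green → blue.
Putting it together: [gold; 18; Y; blue].

[gold; 18; Y; blue]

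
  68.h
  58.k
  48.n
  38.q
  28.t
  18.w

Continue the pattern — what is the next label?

8.z

First component goes 68, 58, 48, 38, 28, 18 → 8 (−10 each step).
Letter goes h, k, n, q, t, w → z (letters move forward 3 places in the alphabet).
So the next label is 8.z.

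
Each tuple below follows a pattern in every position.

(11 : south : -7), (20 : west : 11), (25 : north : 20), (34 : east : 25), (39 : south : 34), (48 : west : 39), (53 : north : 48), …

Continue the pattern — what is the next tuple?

(62 : east : 53)

First coordinate goes 11, 20, 25, 34, 39, 48, 53 → 62 (alternating steps +9, +5, +9, +5, …).
Direction: south, west, north, east, south, west, north → east (repeats south → west → north → east).
Third coordinate: always the previous value of the first coordinate; -7, 11, 20, 25, 34, 39, 48 → 53.
So the next tuple is (62 : east : 53).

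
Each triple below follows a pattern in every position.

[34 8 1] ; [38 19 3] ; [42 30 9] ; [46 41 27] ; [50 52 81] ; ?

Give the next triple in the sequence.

[54 63 243]

First coordinate: +4 each step; 34, 38, 42, 46, 50 → 54.
Second coordinate: 8, 19, 30, 41, 52 → 63 (+11 each step).
Third coordinate: 1, 3, 9, 27, 81 → 243 (×3 each step).
Combining the parts gives [54 63 243].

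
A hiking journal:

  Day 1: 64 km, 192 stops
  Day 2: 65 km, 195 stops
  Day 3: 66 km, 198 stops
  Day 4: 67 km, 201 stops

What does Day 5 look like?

Km goes 64, 65, 66, 67 → 68 (+1 each step).
For the stops, always 3 × the km: 192, 195, 198, 201 → 204.
So the next row is 68 km, 204 stops.

68 km, 204 stops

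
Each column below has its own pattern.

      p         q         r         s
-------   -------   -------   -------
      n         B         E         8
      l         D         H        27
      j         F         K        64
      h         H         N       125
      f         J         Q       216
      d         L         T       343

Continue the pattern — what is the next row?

For the column p, letters move back 2 places in the alphabet: n, l, j, h, f, d → b.
Column q goes B, D, F, H, J, L → N (letters move forward 2 places in the alphabet).
Column r: letters move forward 3 places in the alphabet; E, H, K, N, Q, T → W.
Column s: 8, 27, 64, 125, 216, 343 → 512 (perfect cubes: 2³, 3³, 4³, …).
Combining the parts gives b  N  W  512.

b  N  W  512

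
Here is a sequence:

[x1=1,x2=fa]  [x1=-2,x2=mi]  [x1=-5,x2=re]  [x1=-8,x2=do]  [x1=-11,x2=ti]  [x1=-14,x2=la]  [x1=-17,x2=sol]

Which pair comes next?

For the x1, −3 each step: 1, -2, -5, -8, -11, -14, -17 → -20.
X2: runs backward through the solfège scale do→ti; fa, mi, re, do, ti, la, sol → fa.
Putting it together: [x1=-20,x2=fa].

[x1=-20,x2=fa]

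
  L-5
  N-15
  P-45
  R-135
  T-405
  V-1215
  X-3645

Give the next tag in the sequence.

Z-10935

Letter — letters move forward 2 places in the alphabet: L, N, P, R, T, V, X → Z.
Second component: 5, 15, 45, 135, 405, 1215, 3645 → 10935 (×3 each step).
Combining the parts gives Z-10935.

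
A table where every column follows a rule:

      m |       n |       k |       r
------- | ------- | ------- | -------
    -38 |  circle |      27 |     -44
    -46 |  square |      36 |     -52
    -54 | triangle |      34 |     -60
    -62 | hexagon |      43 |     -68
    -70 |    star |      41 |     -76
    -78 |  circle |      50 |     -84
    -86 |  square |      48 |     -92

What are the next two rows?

Column m: -38, -46, -54, -62, -70, -78, -86 → -94 → -102 (−8 each step).
Column n: circle, square, triangle, hexagon, star, circle, square → triangle → hexagon (repeats circle → square → triangle → hexagon → star).
For the column k, alternating steps +9, −2, +9, −2, …: 27, 36, 34, 43, 41, 50, 48 → 57 → 55.
Column r: always 6 less than the column m; -44, -52, -60, -68, -76, -84, -92 → -100 → -108.
So the next two rows are -94  triangle  57  -100 and -102  hexagon  55  -108.

-94  triangle  57  -100; -102  hexagon  55  -108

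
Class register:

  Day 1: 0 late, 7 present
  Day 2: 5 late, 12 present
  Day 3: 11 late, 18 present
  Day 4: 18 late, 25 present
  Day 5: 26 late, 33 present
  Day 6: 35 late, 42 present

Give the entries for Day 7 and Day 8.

Late goes 0, 5, 11, 18, 26, 35 → 45 → 56 (differences are 5, 6, 7, … (increasing by 1 each time)).
Present: always 7 more than the late, so 7, 12, 18, 25, 33, 42 → 52 → 63.
Putting the parts together: 45 late, 52 present and then 56 late, 63 present.

45 late, 52 present; 56 late, 63 present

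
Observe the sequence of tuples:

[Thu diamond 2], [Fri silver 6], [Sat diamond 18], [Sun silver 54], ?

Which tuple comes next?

[Mon diamond 162]

Day goes Thu, Fri, Sat, Sun → Mon (runs through the weekdays Mon→Sun).
Rank: alternates diamond ↔ silver, so diamond, silver, diamond, silver → diamond.
Third part goes 2, 6, 18, 54 → 162 (×3 each step).
So the next tuple is [Mon diamond 162].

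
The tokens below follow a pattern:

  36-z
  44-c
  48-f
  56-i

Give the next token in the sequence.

60-l

For the first component, alternating steps +8, +4, +8, +4, …: 36, 44, 48, 56 → 60.
Letter: letters move forward 3 places in the alphabet, wrapping Z→A; z, c, f, i → l.
So the next token is 60-l.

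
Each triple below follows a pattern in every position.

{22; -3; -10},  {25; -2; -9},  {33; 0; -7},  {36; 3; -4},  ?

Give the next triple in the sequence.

First value: alternating steps +3, +8, +3, +8, …, so 22, 25, 33, 36 → 44.
Second value: differences are 1, 2, 3, … (increasing by 1 each time); -3, -2, 0, 3 → 7.
Third value — always 7 less than the second value: -10, -9, -7, -4 → 0.
Putting it together: {44; 7; 0}.

{44; 7; 0}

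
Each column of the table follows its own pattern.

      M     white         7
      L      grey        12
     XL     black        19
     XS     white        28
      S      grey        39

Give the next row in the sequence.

For the size, runs through clothing sizes XS→XL: M, L, XL, XS, S → M.
Shade: repeats white → grey → black; white, grey, black, white, grey → black.
Third component — differences are 5, 7, 9, … (increasing by 2 each time): 7, 12, 19, 28, 39 → 52.
Combining the parts gives M  black  52.

M  black  52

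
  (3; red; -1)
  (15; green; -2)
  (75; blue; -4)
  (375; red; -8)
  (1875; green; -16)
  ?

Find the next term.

(9375; blue; -32)

First part — ×5 each step: 3, 15, 75, 375, 1875 → 9375.
Colour: repeats red → green → blue; red, green, blue, red, green → blue.
Third part: ×2 each step; -1, -2, -4, -8, -16 → -32.
Combining the parts gives (9375; blue; -32).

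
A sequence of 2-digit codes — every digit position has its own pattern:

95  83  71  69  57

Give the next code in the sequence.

45

First digit goes 9, 8, 7, 6, 5 → 4 (−1 each step, mod 10).
Second digit: −2 each step, mod 10; 5, 3, 1, 9, 7 → 5.
Combining the parts gives 45.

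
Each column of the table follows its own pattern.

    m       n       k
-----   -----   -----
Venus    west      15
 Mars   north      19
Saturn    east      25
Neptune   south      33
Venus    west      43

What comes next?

Mars  north  55

Column m — repeats Venus → Mars → Saturn → Neptune: Venus, Mars, Saturn, Neptune, Venus → Mars.
For the column n, repeats west → north → east → south: west, north, east, south, west → north.
Column k — differences are 4, 6, 8, … (increasing by 2 each time): 15, 19, 25, 33, 43 → 55.
So the next row is Mars  north  55.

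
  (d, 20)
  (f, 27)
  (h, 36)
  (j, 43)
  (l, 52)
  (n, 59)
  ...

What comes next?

(p, 68)

Letter: letters move forward 2 places in the alphabet, so d, f, h, j, l, n → p.
Second component goes 20, 27, 36, 43, 52, 59 → 68 (alternating steps +7, +9, +7, +9, …).
Combining the parts gives (p, 68).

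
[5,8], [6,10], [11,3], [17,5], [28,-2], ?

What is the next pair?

First component: 5, 6, 11, 17, 28 → 45 (each term is the sum of the two before it).
Second component: alternating steps +2, −7, +2, −7, …, so 8, 10, 3, 5, -2 → 0.
Putting it together: [45,0].

[45,0]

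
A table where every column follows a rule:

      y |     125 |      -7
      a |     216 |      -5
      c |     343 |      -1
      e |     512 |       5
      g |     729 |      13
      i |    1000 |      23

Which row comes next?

Letter: letters move forward 2 places in the alphabet, wrapping Z→A, so y, a, c, e, g, i → k.
Second component: perfect cubes: 5³, 6³, 7³, …, so 125, 216, 343, 512, 729, 1000 → 1331.
Third component — differences are 2, 4, 6, … (increasing by 2 each time): -7, -5, -1, 5, 13, 23 → 35.
So the next row is k  1331  35.

k  1331  35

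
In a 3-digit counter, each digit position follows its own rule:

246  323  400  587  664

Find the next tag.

741

First digit — +1 each step, mod 10: 2, 3, 4, 5, 6 → 7.
Second digit goes 4, 2, 0, 8, 6 → 4 (−2 each step, mod 10).
Third digit: −3 each step, mod 10; 6, 3, 0, 7, 4 → 1.
Combining the parts gives 741.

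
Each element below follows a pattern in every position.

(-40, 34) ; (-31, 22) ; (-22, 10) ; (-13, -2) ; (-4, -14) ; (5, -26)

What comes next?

(14, -38)

First entry: +9 each step, so -40, -31, -22, -13, -4, 5 → 14.
Second entry: 34, 22, 10, -2, -14, -26 → -38 (−12 each step).
Putting it together: (14, -38).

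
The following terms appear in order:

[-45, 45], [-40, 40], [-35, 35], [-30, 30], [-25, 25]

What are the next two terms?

First slot goes -45, -40, -35, -30, -25 → -20 → -15 (+5 each step).
For the second slot, always the negative of the first slot: 45, 40, 35, 30, 25 → 20 → 15.
So the next two terms are [-20, 20] and [-15, 15].

[-20, 20], [-15, 15]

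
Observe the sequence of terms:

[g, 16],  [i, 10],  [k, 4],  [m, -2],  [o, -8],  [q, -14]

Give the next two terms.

[s, -20], [u, -26]

Letter: g, i, k, m, o, q → s → u (letters move forward 2 places in the alphabet).
Second component goes 16, 10, 4, -2, -8, -14 → -20 → -26 (−6 each step).
Putting the parts together: [s, -20] and then [u, -26].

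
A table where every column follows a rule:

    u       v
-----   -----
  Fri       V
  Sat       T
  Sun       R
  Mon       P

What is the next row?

Column u goes Fri, Sat, Sun, Mon → Tue (runs through the weekdays Mon→Sun).
Column v: letters move back 2 places in the alphabet; V, T, R, P → N.
Putting it together: Tue  N.

Tue  N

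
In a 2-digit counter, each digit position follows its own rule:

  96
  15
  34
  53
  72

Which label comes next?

First digit: 9, 1, 3, 5, 7 → 9 (+2 each step, mod 10).
Second digit: −1 each step, mod 10; 6, 5, 4, 3, 2 → 1.
So the next label is 91.

91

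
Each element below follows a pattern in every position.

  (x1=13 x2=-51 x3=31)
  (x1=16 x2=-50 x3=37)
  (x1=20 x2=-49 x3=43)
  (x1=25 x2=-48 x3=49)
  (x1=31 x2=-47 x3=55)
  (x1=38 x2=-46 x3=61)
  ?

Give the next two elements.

(x1=46 x2=-45 x3=67), (x1=55 x2=-44 x3=73)

X1 — differences are 3, 4, 5, … (increasing by 1 each time): 13, 16, 20, 25, 31, 38 → 46 → 55.
X2: +1 each step, so -51, -50, -49, -48, -47, -46 → -45 → -44.
X3: 31, 37, 43, 49, 55, 61 → 67 → 73 (+6 each step).
Putting the parts together: (x1=46 x2=-45 x3=67) and then (x1=55 x2=-44 x3=73).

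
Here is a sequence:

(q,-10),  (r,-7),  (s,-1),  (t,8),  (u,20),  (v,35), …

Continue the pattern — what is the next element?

Letter: letters move forward 1 place in the alphabet; q, r, s, t, u, v → w.
Second coordinate — differences are 3, 6, 9, … (increasing by 3 each time): -10, -7, -1, 8, 20, 35 → 53.
Putting it together: (w,53).

(w,53)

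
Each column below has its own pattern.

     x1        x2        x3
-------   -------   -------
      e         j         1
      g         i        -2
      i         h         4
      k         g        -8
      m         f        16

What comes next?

Column x1: letters move forward 2 places in the alphabet; e, g, i, k, m → o.
For the column x2, letters move back 1 place in the alphabet: j, i, h, g, f → e.
Column x3: 1, -2, 4, -8, 16 → -32 (×(-2) each step).
Combining the parts gives o  e  -32.

o  e  -32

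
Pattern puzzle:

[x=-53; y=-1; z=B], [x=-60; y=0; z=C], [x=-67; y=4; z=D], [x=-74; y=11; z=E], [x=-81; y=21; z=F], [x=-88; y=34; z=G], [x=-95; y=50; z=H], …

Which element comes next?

X: -53, -60, -67, -74, -81, -88, -95 → -102 (−7 each step).
Y: differences are 1, 4, 7, … (increasing by 3 each time); -1, 0, 4, 11, 21, 34, 50 → 69.
Z: letters move forward 1 place in the alphabet, so B, C, D, E, F, G, H → I.
So the next element is [x=-102; y=69; z=I].

[x=-102; y=69; z=I]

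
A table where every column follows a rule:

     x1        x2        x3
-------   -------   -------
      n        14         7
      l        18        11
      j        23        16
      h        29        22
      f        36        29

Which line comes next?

Column x1: letters move back 2 places in the alphabet; n, l, j, h, f → d.
Column x2: differences are 4, 5, 6, … (increasing by 1 each time); 14, 18, 23, 29, 36 → 44.
For the column x3, always 7 less than the column x2: 7, 11, 16, 22, 29 → 37.
Combining the parts gives d  44  37.

d  44  37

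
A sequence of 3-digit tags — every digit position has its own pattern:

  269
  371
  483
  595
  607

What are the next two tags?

719, 821

First digit: 2, 3, 4, 5, 6 → 7 → 8 (+1 each step, mod 10).
Second digit: 6, 7, 8, 9, 0 → 1 → 2 (+1 each step, mod 10).
Third digit — +2 each step, mod 10: 9, 1, 3, 5, 7 → 9 → 1.
So the next two tags are 719 and 821.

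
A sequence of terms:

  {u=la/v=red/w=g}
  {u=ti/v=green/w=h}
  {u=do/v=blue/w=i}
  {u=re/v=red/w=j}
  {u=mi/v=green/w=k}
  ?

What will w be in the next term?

W: letters move forward 1 place in the alphabet; g, h, i, j, k → l.

l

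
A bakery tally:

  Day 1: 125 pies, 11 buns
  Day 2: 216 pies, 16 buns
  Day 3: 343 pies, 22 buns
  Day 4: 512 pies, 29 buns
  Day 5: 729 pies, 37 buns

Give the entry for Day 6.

For the pies, perfect cubes: 5³, 6³, 7³, …: 125, 216, 343, 512, 729 → 1000.
Buns goes 11, 16, 22, 29, 37 → 46 (differences are 5, 6, 7, … (increasing by 1 each time)).
Putting it together: 1000 pies, 46 buns.

1000 pies, 46 buns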